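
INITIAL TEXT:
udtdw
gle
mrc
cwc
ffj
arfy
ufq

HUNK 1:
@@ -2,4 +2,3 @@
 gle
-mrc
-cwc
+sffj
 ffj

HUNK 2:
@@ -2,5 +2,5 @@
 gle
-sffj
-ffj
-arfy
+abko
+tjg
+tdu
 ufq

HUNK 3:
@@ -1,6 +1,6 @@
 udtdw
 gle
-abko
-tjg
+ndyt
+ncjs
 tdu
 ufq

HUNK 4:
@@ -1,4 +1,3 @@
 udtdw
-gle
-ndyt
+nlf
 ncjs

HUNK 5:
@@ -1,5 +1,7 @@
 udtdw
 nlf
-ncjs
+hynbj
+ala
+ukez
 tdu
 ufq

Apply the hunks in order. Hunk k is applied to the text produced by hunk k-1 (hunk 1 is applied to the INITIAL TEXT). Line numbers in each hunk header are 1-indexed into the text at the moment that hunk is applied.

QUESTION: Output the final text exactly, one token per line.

Answer: udtdw
nlf
hynbj
ala
ukez
tdu
ufq

Derivation:
Hunk 1: at line 2 remove [mrc,cwc] add [sffj] -> 6 lines: udtdw gle sffj ffj arfy ufq
Hunk 2: at line 2 remove [sffj,ffj,arfy] add [abko,tjg,tdu] -> 6 lines: udtdw gle abko tjg tdu ufq
Hunk 3: at line 1 remove [abko,tjg] add [ndyt,ncjs] -> 6 lines: udtdw gle ndyt ncjs tdu ufq
Hunk 4: at line 1 remove [gle,ndyt] add [nlf] -> 5 lines: udtdw nlf ncjs tdu ufq
Hunk 5: at line 1 remove [ncjs] add [hynbj,ala,ukez] -> 7 lines: udtdw nlf hynbj ala ukez tdu ufq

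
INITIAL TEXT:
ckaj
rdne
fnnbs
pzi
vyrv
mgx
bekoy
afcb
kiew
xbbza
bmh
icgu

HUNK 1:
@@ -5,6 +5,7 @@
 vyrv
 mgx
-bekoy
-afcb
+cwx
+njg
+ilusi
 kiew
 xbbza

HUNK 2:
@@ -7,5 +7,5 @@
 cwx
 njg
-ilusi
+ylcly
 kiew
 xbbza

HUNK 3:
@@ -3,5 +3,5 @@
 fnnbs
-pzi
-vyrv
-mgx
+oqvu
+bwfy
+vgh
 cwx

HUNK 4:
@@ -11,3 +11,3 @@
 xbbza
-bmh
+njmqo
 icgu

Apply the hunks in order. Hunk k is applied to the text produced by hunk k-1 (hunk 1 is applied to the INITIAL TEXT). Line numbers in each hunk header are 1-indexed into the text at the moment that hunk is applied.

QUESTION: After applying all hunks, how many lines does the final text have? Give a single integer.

Hunk 1: at line 5 remove [bekoy,afcb] add [cwx,njg,ilusi] -> 13 lines: ckaj rdne fnnbs pzi vyrv mgx cwx njg ilusi kiew xbbza bmh icgu
Hunk 2: at line 7 remove [ilusi] add [ylcly] -> 13 lines: ckaj rdne fnnbs pzi vyrv mgx cwx njg ylcly kiew xbbza bmh icgu
Hunk 3: at line 3 remove [pzi,vyrv,mgx] add [oqvu,bwfy,vgh] -> 13 lines: ckaj rdne fnnbs oqvu bwfy vgh cwx njg ylcly kiew xbbza bmh icgu
Hunk 4: at line 11 remove [bmh] add [njmqo] -> 13 lines: ckaj rdne fnnbs oqvu bwfy vgh cwx njg ylcly kiew xbbza njmqo icgu
Final line count: 13

Answer: 13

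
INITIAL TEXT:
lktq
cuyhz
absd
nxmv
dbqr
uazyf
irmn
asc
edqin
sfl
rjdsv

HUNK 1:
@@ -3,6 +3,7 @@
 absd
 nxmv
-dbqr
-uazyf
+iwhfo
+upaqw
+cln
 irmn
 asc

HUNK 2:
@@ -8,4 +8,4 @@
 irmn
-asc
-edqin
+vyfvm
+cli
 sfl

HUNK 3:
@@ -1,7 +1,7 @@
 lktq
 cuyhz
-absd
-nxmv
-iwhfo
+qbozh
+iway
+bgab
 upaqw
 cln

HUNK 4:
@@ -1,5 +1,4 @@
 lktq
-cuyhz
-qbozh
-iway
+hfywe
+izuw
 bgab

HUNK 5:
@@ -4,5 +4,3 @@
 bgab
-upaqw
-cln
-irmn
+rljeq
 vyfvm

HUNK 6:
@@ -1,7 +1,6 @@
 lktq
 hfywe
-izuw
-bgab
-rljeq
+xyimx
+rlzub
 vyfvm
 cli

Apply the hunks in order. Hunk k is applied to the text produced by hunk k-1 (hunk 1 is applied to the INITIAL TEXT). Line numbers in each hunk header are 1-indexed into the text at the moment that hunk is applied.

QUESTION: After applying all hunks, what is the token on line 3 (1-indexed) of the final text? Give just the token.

Answer: xyimx

Derivation:
Hunk 1: at line 3 remove [dbqr,uazyf] add [iwhfo,upaqw,cln] -> 12 lines: lktq cuyhz absd nxmv iwhfo upaqw cln irmn asc edqin sfl rjdsv
Hunk 2: at line 8 remove [asc,edqin] add [vyfvm,cli] -> 12 lines: lktq cuyhz absd nxmv iwhfo upaqw cln irmn vyfvm cli sfl rjdsv
Hunk 3: at line 1 remove [absd,nxmv,iwhfo] add [qbozh,iway,bgab] -> 12 lines: lktq cuyhz qbozh iway bgab upaqw cln irmn vyfvm cli sfl rjdsv
Hunk 4: at line 1 remove [cuyhz,qbozh,iway] add [hfywe,izuw] -> 11 lines: lktq hfywe izuw bgab upaqw cln irmn vyfvm cli sfl rjdsv
Hunk 5: at line 4 remove [upaqw,cln,irmn] add [rljeq] -> 9 lines: lktq hfywe izuw bgab rljeq vyfvm cli sfl rjdsv
Hunk 6: at line 1 remove [izuw,bgab,rljeq] add [xyimx,rlzub] -> 8 lines: lktq hfywe xyimx rlzub vyfvm cli sfl rjdsv
Final line 3: xyimx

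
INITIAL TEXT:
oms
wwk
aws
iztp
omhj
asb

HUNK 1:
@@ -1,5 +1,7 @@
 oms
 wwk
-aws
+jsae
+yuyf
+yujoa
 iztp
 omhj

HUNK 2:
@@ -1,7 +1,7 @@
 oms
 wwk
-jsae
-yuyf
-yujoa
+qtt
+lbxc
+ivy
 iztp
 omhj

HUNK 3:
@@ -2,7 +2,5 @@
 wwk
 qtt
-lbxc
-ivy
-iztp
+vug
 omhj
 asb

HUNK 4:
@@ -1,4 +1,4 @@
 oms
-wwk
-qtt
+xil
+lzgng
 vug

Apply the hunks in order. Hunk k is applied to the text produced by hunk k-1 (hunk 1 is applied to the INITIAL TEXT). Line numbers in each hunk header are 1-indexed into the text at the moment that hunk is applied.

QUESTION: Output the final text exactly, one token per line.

Hunk 1: at line 1 remove [aws] add [jsae,yuyf,yujoa] -> 8 lines: oms wwk jsae yuyf yujoa iztp omhj asb
Hunk 2: at line 1 remove [jsae,yuyf,yujoa] add [qtt,lbxc,ivy] -> 8 lines: oms wwk qtt lbxc ivy iztp omhj asb
Hunk 3: at line 2 remove [lbxc,ivy,iztp] add [vug] -> 6 lines: oms wwk qtt vug omhj asb
Hunk 4: at line 1 remove [wwk,qtt] add [xil,lzgng] -> 6 lines: oms xil lzgng vug omhj asb

Answer: oms
xil
lzgng
vug
omhj
asb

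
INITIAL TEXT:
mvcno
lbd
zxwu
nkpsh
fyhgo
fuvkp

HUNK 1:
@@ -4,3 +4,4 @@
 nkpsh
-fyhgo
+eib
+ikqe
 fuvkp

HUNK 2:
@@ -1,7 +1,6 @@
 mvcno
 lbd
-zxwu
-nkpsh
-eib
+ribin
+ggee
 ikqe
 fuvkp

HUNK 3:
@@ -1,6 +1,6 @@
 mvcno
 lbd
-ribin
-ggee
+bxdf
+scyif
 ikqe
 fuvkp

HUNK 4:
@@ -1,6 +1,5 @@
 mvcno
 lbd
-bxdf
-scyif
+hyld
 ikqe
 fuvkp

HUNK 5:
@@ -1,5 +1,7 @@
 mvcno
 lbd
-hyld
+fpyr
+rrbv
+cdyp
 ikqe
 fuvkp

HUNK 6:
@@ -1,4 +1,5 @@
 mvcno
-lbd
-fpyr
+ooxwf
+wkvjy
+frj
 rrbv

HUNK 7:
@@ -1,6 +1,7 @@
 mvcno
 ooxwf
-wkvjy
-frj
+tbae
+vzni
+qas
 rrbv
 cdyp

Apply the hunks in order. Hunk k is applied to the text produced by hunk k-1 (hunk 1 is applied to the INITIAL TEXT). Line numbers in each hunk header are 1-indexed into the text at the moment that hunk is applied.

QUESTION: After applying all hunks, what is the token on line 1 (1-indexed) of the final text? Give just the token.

Answer: mvcno

Derivation:
Hunk 1: at line 4 remove [fyhgo] add [eib,ikqe] -> 7 lines: mvcno lbd zxwu nkpsh eib ikqe fuvkp
Hunk 2: at line 1 remove [zxwu,nkpsh,eib] add [ribin,ggee] -> 6 lines: mvcno lbd ribin ggee ikqe fuvkp
Hunk 3: at line 1 remove [ribin,ggee] add [bxdf,scyif] -> 6 lines: mvcno lbd bxdf scyif ikqe fuvkp
Hunk 4: at line 1 remove [bxdf,scyif] add [hyld] -> 5 lines: mvcno lbd hyld ikqe fuvkp
Hunk 5: at line 1 remove [hyld] add [fpyr,rrbv,cdyp] -> 7 lines: mvcno lbd fpyr rrbv cdyp ikqe fuvkp
Hunk 6: at line 1 remove [lbd,fpyr] add [ooxwf,wkvjy,frj] -> 8 lines: mvcno ooxwf wkvjy frj rrbv cdyp ikqe fuvkp
Hunk 7: at line 1 remove [wkvjy,frj] add [tbae,vzni,qas] -> 9 lines: mvcno ooxwf tbae vzni qas rrbv cdyp ikqe fuvkp
Final line 1: mvcno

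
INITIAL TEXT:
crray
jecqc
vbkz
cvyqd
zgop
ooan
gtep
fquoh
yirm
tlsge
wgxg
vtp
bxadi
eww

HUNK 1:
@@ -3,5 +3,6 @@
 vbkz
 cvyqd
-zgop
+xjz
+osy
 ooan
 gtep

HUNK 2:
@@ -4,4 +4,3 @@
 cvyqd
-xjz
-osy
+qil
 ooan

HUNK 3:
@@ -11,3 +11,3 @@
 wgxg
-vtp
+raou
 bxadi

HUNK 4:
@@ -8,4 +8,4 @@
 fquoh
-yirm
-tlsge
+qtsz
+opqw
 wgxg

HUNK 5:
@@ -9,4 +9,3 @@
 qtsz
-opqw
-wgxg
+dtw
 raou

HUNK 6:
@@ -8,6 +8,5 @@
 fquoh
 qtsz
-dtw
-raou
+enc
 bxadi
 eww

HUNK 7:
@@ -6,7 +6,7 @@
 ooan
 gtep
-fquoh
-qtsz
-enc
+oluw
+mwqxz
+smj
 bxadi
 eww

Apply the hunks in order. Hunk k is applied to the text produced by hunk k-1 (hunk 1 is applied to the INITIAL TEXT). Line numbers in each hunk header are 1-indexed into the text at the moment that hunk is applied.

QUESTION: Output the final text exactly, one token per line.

Answer: crray
jecqc
vbkz
cvyqd
qil
ooan
gtep
oluw
mwqxz
smj
bxadi
eww

Derivation:
Hunk 1: at line 3 remove [zgop] add [xjz,osy] -> 15 lines: crray jecqc vbkz cvyqd xjz osy ooan gtep fquoh yirm tlsge wgxg vtp bxadi eww
Hunk 2: at line 4 remove [xjz,osy] add [qil] -> 14 lines: crray jecqc vbkz cvyqd qil ooan gtep fquoh yirm tlsge wgxg vtp bxadi eww
Hunk 3: at line 11 remove [vtp] add [raou] -> 14 lines: crray jecqc vbkz cvyqd qil ooan gtep fquoh yirm tlsge wgxg raou bxadi eww
Hunk 4: at line 8 remove [yirm,tlsge] add [qtsz,opqw] -> 14 lines: crray jecqc vbkz cvyqd qil ooan gtep fquoh qtsz opqw wgxg raou bxadi eww
Hunk 5: at line 9 remove [opqw,wgxg] add [dtw] -> 13 lines: crray jecqc vbkz cvyqd qil ooan gtep fquoh qtsz dtw raou bxadi eww
Hunk 6: at line 8 remove [dtw,raou] add [enc] -> 12 lines: crray jecqc vbkz cvyqd qil ooan gtep fquoh qtsz enc bxadi eww
Hunk 7: at line 6 remove [fquoh,qtsz,enc] add [oluw,mwqxz,smj] -> 12 lines: crray jecqc vbkz cvyqd qil ooan gtep oluw mwqxz smj bxadi eww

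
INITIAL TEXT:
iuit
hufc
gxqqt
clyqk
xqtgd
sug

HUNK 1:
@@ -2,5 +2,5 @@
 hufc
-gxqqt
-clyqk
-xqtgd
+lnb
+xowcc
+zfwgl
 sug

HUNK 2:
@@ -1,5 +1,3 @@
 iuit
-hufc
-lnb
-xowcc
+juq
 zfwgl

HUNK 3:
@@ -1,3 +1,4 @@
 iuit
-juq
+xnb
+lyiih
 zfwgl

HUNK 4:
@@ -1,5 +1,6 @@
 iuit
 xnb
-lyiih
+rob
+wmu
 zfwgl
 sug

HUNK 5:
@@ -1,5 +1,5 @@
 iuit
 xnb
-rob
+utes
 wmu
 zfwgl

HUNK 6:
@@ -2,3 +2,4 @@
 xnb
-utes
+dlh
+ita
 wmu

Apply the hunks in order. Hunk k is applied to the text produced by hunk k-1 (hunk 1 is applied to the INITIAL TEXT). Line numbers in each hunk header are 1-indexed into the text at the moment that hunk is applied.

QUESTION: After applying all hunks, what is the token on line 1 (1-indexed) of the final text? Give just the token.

Hunk 1: at line 2 remove [gxqqt,clyqk,xqtgd] add [lnb,xowcc,zfwgl] -> 6 lines: iuit hufc lnb xowcc zfwgl sug
Hunk 2: at line 1 remove [hufc,lnb,xowcc] add [juq] -> 4 lines: iuit juq zfwgl sug
Hunk 3: at line 1 remove [juq] add [xnb,lyiih] -> 5 lines: iuit xnb lyiih zfwgl sug
Hunk 4: at line 1 remove [lyiih] add [rob,wmu] -> 6 lines: iuit xnb rob wmu zfwgl sug
Hunk 5: at line 1 remove [rob] add [utes] -> 6 lines: iuit xnb utes wmu zfwgl sug
Hunk 6: at line 2 remove [utes] add [dlh,ita] -> 7 lines: iuit xnb dlh ita wmu zfwgl sug
Final line 1: iuit

Answer: iuit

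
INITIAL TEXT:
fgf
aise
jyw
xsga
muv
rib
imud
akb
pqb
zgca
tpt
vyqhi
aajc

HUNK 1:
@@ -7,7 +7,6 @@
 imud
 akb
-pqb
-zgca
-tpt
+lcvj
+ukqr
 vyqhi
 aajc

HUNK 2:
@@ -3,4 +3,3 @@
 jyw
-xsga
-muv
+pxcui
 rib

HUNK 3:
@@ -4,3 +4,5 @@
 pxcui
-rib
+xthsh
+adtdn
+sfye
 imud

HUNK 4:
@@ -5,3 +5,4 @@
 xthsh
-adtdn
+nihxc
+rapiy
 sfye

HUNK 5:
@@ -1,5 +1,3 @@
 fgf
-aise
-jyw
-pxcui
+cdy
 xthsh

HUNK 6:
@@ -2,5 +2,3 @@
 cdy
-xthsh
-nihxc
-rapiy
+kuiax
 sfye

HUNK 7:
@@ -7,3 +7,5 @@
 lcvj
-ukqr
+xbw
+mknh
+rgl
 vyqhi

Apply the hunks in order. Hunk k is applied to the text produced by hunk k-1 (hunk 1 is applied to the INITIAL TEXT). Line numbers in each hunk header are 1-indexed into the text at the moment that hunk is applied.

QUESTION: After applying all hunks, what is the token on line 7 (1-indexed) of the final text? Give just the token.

Hunk 1: at line 7 remove [pqb,zgca,tpt] add [lcvj,ukqr] -> 12 lines: fgf aise jyw xsga muv rib imud akb lcvj ukqr vyqhi aajc
Hunk 2: at line 3 remove [xsga,muv] add [pxcui] -> 11 lines: fgf aise jyw pxcui rib imud akb lcvj ukqr vyqhi aajc
Hunk 3: at line 4 remove [rib] add [xthsh,adtdn,sfye] -> 13 lines: fgf aise jyw pxcui xthsh adtdn sfye imud akb lcvj ukqr vyqhi aajc
Hunk 4: at line 5 remove [adtdn] add [nihxc,rapiy] -> 14 lines: fgf aise jyw pxcui xthsh nihxc rapiy sfye imud akb lcvj ukqr vyqhi aajc
Hunk 5: at line 1 remove [aise,jyw,pxcui] add [cdy] -> 12 lines: fgf cdy xthsh nihxc rapiy sfye imud akb lcvj ukqr vyqhi aajc
Hunk 6: at line 2 remove [xthsh,nihxc,rapiy] add [kuiax] -> 10 lines: fgf cdy kuiax sfye imud akb lcvj ukqr vyqhi aajc
Hunk 7: at line 7 remove [ukqr] add [xbw,mknh,rgl] -> 12 lines: fgf cdy kuiax sfye imud akb lcvj xbw mknh rgl vyqhi aajc
Final line 7: lcvj

Answer: lcvj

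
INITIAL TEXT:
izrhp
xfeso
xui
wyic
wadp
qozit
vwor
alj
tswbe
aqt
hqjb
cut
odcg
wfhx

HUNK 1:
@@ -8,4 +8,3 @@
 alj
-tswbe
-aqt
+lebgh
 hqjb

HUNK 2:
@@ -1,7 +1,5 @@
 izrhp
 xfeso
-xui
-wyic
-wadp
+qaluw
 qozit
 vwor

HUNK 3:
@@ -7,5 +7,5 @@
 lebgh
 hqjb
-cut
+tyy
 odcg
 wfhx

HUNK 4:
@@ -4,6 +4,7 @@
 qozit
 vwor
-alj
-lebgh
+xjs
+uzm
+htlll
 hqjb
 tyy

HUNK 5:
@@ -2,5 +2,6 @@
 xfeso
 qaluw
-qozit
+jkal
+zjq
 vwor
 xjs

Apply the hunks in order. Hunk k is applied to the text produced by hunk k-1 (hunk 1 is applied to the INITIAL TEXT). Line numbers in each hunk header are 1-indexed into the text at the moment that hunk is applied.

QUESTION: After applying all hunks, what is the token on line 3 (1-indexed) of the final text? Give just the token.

Answer: qaluw

Derivation:
Hunk 1: at line 8 remove [tswbe,aqt] add [lebgh] -> 13 lines: izrhp xfeso xui wyic wadp qozit vwor alj lebgh hqjb cut odcg wfhx
Hunk 2: at line 1 remove [xui,wyic,wadp] add [qaluw] -> 11 lines: izrhp xfeso qaluw qozit vwor alj lebgh hqjb cut odcg wfhx
Hunk 3: at line 7 remove [cut] add [tyy] -> 11 lines: izrhp xfeso qaluw qozit vwor alj lebgh hqjb tyy odcg wfhx
Hunk 4: at line 4 remove [alj,lebgh] add [xjs,uzm,htlll] -> 12 lines: izrhp xfeso qaluw qozit vwor xjs uzm htlll hqjb tyy odcg wfhx
Hunk 5: at line 2 remove [qozit] add [jkal,zjq] -> 13 lines: izrhp xfeso qaluw jkal zjq vwor xjs uzm htlll hqjb tyy odcg wfhx
Final line 3: qaluw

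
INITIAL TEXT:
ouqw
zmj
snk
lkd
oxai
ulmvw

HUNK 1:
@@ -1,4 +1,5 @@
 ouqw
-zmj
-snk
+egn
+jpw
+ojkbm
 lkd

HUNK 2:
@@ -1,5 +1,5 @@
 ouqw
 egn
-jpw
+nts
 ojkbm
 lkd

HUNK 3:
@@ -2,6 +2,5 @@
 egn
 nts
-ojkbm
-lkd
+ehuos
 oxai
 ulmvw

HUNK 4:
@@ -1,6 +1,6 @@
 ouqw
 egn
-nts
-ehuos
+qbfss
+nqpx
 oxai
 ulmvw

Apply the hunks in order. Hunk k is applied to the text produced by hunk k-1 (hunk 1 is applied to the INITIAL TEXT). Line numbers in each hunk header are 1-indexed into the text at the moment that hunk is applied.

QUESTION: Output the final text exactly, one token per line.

Hunk 1: at line 1 remove [zmj,snk] add [egn,jpw,ojkbm] -> 7 lines: ouqw egn jpw ojkbm lkd oxai ulmvw
Hunk 2: at line 1 remove [jpw] add [nts] -> 7 lines: ouqw egn nts ojkbm lkd oxai ulmvw
Hunk 3: at line 2 remove [ojkbm,lkd] add [ehuos] -> 6 lines: ouqw egn nts ehuos oxai ulmvw
Hunk 4: at line 1 remove [nts,ehuos] add [qbfss,nqpx] -> 6 lines: ouqw egn qbfss nqpx oxai ulmvw

Answer: ouqw
egn
qbfss
nqpx
oxai
ulmvw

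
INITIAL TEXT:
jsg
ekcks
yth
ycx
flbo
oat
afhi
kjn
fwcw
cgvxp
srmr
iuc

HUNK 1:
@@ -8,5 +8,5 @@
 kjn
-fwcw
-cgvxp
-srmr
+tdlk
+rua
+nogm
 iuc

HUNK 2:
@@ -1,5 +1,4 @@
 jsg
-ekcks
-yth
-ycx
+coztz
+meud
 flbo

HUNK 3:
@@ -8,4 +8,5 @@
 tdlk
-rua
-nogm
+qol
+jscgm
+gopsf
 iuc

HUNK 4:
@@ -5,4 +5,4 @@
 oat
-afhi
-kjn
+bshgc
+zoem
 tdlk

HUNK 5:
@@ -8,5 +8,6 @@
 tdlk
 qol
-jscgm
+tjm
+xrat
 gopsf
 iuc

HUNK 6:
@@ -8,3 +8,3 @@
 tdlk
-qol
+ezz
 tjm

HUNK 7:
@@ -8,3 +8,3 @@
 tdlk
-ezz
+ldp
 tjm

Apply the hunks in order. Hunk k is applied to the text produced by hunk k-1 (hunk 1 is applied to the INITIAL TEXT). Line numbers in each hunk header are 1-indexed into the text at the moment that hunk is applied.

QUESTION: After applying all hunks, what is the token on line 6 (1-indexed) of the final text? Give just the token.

Answer: bshgc

Derivation:
Hunk 1: at line 8 remove [fwcw,cgvxp,srmr] add [tdlk,rua,nogm] -> 12 lines: jsg ekcks yth ycx flbo oat afhi kjn tdlk rua nogm iuc
Hunk 2: at line 1 remove [ekcks,yth,ycx] add [coztz,meud] -> 11 lines: jsg coztz meud flbo oat afhi kjn tdlk rua nogm iuc
Hunk 3: at line 8 remove [rua,nogm] add [qol,jscgm,gopsf] -> 12 lines: jsg coztz meud flbo oat afhi kjn tdlk qol jscgm gopsf iuc
Hunk 4: at line 5 remove [afhi,kjn] add [bshgc,zoem] -> 12 lines: jsg coztz meud flbo oat bshgc zoem tdlk qol jscgm gopsf iuc
Hunk 5: at line 8 remove [jscgm] add [tjm,xrat] -> 13 lines: jsg coztz meud flbo oat bshgc zoem tdlk qol tjm xrat gopsf iuc
Hunk 6: at line 8 remove [qol] add [ezz] -> 13 lines: jsg coztz meud flbo oat bshgc zoem tdlk ezz tjm xrat gopsf iuc
Hunk 7: at line 8 remove [ezz] add [ldp] -> 13 lines: jsg coztz meud flbo oat bshgc zoem tdlk ldp tjm xrat gopsf iuc
Final line 6: bshgc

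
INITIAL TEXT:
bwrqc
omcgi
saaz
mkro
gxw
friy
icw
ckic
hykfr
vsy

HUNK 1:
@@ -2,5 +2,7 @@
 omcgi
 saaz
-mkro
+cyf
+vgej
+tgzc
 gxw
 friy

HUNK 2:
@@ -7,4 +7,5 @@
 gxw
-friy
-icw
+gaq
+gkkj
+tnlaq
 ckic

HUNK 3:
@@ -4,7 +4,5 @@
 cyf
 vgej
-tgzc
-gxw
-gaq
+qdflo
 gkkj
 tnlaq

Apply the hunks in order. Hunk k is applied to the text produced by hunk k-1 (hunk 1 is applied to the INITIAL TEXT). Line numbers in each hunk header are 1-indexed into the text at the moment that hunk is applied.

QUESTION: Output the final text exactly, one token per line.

Hunk 1: at line 2 remove [mkro] add [cyf,vgej,tgzc] -> 12 lines: bwrqc omcgi saaz cyf vgej tgzc gxw friy icw ckic hykfr vsy
Hunk 2: at line 7 remove [friy,icw] add [gaq,gkkj,tnlaq] -> 13 lines: bwrqc omcgi saaz cyf vgej tgzc gxw gaq gkkj tnlaq ckic hykfr vsy
Hunk 3: at line 4 remove [tgzc,gxw,gaq] add [qdflo] -> 11 lines: bwrqc omcgi saaz cyf vgej qdflo gkkj tnlaq ckic hykfr vsy

Answer: bwrqc
omcgi
saaz
cyf
vgej
qdflo
gkkj
tnlaq
ckic
hykfr
vsy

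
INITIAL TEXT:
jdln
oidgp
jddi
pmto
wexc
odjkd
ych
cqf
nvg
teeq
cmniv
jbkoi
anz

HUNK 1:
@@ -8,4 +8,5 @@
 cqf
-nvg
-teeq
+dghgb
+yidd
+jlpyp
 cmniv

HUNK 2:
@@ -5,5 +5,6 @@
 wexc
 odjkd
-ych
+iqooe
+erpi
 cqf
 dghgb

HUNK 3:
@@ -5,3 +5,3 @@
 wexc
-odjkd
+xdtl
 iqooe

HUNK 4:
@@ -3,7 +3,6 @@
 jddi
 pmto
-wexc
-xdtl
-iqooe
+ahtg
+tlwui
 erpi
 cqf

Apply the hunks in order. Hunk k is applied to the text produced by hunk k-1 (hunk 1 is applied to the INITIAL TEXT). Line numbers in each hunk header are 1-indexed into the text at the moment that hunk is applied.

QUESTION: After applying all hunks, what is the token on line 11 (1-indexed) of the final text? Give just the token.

Hunk 1: at line 8 remove [nvg,teeq] add [dghgb,yidd,jlpyp] -> 14 lines: jdln oidgp jddi pmto wexc odjkd ych cqf dghgb yidd jlpyp cmniv jbkoi anz
Hunk 2: at line 5 remove [ych] add [iqooe,erpi] -> 15 lines: jdln oidgp jddi pmto wexc odjkd iqooe erpi cqf dghgb yidd jlpyp cmniv jbkoi anz
Hunk 3: at line 5 remove [odjkd] add [xdtl] -> 15 lines: jdln oidgp jddi pmto wexc xdtl iqooe erpi cqf dghgb yidd jlpyp cmniv jbkoi anz
Hunk 4: at line 3 remove [wexc,xdtl,iqooe] add [ahtg,tlwui] -> 14 lines: jdln oidgp jddi pmto ahtg tlwui erpi cqf dghgb yidd jlpyp cmniv jbkoi anz
Final line 11: jlpyp

Answer: jlpyp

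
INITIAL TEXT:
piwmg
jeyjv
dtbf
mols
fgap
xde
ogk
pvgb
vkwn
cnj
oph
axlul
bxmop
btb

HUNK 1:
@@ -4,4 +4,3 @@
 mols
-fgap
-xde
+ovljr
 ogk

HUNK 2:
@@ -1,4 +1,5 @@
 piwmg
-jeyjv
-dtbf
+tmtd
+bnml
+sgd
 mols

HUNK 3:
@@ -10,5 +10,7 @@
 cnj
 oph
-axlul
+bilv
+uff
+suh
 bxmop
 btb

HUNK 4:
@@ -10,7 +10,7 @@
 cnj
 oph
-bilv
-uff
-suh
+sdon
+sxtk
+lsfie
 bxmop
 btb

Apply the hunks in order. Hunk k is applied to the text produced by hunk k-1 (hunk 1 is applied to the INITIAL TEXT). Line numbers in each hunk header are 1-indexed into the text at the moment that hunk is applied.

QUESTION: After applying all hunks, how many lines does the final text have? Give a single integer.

Answer: 16

Derivation:
Hunk 1: at line 4 remove [fgap,xde] add [ovljr] -> 13 lines: piwmg jeyjv dtbf mols ovljr ogk pvgb vkwn cnj oph axlul bxmop btb
Hunk 2: at line 1 remove [jeyjv,dtbf] add [tmtd,bnml,sgd] -> 14 lines: piwmg tmtd bnml sgd mols ovljr ogk pvgb vkwn cnj oph axlul bxmop btb
Hunk 3: at line 10 remove [axlul] add [bilv,uff,suh] -> 16 lines: piwmg tmtd bnml sgd mols ovljr ogk pvgb vkwn cnj oph bilv uff suh bxmop btb
Hunk 4: at line 10 remove [bilv,uff,suh] add [sdon,sxtk,lsfie] -> 16 lines: piwmg tmtd bnml sgd mols ovljr ogk pvgb vkwn cnj oph sdon sxtk lsfie bxmop btb
Final line count: 16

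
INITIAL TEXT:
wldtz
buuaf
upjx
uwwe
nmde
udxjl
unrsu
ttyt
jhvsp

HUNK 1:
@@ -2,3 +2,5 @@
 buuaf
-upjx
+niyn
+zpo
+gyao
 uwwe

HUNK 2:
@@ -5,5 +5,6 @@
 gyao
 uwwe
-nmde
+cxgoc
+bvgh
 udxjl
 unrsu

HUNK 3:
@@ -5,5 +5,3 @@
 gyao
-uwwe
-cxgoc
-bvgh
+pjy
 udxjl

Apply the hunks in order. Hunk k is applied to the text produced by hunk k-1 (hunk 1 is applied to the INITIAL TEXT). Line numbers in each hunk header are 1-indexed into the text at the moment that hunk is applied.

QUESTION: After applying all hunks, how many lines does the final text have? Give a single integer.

Hunk 1: at line 2 remove [upjx] add [niyn,zpo,gyao] -> 11 lines: wldtz buuaf niyn zpo gyao uwwe nmde udxjl unrsu ttyt jhvsp
Hunk 2: at line 5 remove [nmde] add [cxgoc,bvgh] -> 12 lines: wldtz buuaf niyn zpo gyao uwwe cxgoc bvgh udxjl unrsu ttyt jhvsp
Hunk 3: at line 5 remove [uwwe,cxgoc,bvgh] add [pjy] -> 10 lines: wldtz buuaf niyn zpo gyao pjy udxjl unrsu ttyt jhvsp
Final line count: 10

Answer: 10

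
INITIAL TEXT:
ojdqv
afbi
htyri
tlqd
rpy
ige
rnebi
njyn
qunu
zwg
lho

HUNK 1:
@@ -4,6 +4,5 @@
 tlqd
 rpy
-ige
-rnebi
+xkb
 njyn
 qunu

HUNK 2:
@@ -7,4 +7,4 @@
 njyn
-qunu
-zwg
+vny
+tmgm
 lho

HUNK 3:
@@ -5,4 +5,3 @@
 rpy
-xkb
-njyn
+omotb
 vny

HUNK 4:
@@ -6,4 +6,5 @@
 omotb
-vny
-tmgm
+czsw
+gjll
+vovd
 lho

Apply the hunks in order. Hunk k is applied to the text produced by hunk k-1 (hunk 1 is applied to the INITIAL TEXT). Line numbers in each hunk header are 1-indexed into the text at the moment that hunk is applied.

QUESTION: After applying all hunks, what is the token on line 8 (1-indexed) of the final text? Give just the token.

Hunk 1: at line 4 remove [ige,rnebi] add [xkb] -> 10 lines: ojdqv afbi htyri tlqd rpy xkb njyn qunu zwg lho
Hunk 2: at line 7 remove [qunu,zwg] add [vny,tmgm] -> 10 lines: ojdqv afbi htyri tlqd rpy xkb njyn vny tmgm lho
Hunk 3: at line 5 remove [xkb,njyn] add [omotb] -> 9 lines: ojdqv afbi htyri tlqd rpy omotb vny tmgm lho
Hunk 4: at line 6 remove [vny,tmgm] add [czsw,gjll,vovd] -> 10 lines: ojdqv afbi htyri tlqd rpy omotb czsw gjll vovd lho
Final line 8: gjll

Answer: gjll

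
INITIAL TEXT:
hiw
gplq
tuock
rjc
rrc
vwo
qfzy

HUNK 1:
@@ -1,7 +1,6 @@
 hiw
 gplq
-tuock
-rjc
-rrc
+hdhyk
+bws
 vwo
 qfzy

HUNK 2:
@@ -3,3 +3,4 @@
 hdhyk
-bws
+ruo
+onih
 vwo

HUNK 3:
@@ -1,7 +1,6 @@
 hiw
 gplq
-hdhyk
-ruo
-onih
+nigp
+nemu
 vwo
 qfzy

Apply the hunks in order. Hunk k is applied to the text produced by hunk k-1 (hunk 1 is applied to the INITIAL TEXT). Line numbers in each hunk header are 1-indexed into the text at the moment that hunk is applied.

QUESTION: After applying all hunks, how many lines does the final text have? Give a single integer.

Hunk 1: at line 1 remove [tuock,rjc,rrc] add [hdhyk,bws] -> 6 lines: hiw gplq hdhyk bws vwo qfzy
Hunk 2: at line 3 remove [bws] add [ruo,onih] -> 7 lines: hiw gplq hdhyk ruo onih vwo qfzy
Hunk 3: at line 1 remove [hdhyk,ruo,onih] add [nigp,nemu] -> 6 lines: hiw gplq nigp nemu vwo qfzy
Final line count: 6

Answer: 6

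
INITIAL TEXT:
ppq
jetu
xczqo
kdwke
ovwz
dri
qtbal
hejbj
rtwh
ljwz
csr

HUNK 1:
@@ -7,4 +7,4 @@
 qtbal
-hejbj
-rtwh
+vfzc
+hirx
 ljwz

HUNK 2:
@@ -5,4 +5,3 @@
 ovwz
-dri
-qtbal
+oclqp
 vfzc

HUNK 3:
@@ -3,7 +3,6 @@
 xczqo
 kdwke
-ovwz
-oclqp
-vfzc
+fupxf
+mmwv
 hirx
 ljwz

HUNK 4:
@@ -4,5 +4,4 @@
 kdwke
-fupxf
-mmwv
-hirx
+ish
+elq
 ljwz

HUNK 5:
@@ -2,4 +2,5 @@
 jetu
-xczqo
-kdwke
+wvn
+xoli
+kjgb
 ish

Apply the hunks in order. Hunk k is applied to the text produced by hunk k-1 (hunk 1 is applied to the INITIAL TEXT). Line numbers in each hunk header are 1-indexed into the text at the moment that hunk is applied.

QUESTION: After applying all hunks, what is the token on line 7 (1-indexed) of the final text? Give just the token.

Answer: elq

Derivation:
Hunk 1: at line 7 remove [hejbj,rtwh] add [vfzc,hirx] -> 11 lines: ppq jetu xczqo kdwke ovwz dri qtbal vfzc hirx ljwz csr
Hunk 2: at line 5 remove [dri,qtbal] add [oclqp] -> 10 lines: ppq jetu xczqo kdwke ovwz oclqp vfzc hirx ljwz csr
Hunk 3: at line 3 remove [ovwz,oclqp,vfzc] add [fupxf,mmwv] -> 9 lines: ppq jetu xczqo kdwke fupxf mmwv hirx ljwz csr
Hunk 4: at line 4 remove [fupxf,mmwv,hirx] add [ish,elq] -> 8 lines: ppq jetu xczqo kdwke ish elq ljwz csr
Hunk 5: at line 2 remove [xczqo,kdwke] add [wvn,xoli,kjgb] -> 9 lines: ppq jetu wvn xoli kjgb ish elq ljwz csr
Final line 7: elq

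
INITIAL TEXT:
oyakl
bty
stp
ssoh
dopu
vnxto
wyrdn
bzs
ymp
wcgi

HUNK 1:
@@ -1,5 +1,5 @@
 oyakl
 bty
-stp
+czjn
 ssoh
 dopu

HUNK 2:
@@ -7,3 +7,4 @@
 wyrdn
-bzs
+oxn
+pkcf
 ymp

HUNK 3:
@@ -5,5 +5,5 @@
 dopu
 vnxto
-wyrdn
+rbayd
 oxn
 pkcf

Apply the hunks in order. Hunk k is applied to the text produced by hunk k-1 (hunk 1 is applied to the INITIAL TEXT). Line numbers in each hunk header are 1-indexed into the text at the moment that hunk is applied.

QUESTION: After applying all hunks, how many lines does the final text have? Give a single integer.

Answer: 11

Derivation:
Hunk 1: at line 1 remove [stp] add [czjn] -> 10 lines: oyakl bty czjn ssoh dopu vnxto wyrdn bzs ymp wcgi
Hunk 2: at line 7 remove [bzs] add [oxn,pkcf] -> 11 lines: oyakl bty czjn ssoh dopu vnxto wyrdn oxn pkcf ymp wcgi
Hunk 3: at line 5 remove [wyrdn] add [rbayd] -> 11 lines: oyakl bty czjn ssoh dopu vnxto rbayd oxn pkcf ymp wcgi
Final line count: 11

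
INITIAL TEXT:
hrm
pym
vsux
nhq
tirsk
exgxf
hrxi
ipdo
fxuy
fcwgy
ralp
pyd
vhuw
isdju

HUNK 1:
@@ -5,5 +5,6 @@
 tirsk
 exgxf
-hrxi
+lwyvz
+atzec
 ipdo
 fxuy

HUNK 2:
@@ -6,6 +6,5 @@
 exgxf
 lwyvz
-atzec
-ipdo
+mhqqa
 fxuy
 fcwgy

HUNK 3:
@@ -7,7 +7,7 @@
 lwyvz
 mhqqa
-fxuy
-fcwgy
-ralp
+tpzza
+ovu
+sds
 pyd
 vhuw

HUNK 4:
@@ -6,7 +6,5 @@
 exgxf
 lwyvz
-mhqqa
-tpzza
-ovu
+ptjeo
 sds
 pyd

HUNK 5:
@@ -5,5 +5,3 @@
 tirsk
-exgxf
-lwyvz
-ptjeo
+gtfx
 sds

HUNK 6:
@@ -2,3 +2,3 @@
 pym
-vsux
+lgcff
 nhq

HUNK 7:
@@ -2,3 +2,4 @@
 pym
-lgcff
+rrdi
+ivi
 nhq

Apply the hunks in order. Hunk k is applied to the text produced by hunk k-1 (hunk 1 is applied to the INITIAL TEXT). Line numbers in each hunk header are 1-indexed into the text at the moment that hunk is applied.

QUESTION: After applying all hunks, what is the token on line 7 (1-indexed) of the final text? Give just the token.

Hunk 1: at line 5 remove [hrxi] add [lwyvz,atzec] -> 15 lines: hrm pym vsux nhq tirsk exgxf lwyvz atzec ipdo fxuy fcwgy ralp pyd vhuw isdju
Hunk 2: at line 6 remove [atzec,ipdo] add [mhqqa] -> 14 lines: hrm pym vsux nhq tirsk exgxf lwyvz mhqqa fxuy fcwgy ralp pyd vhuw isdju
Hunk 3: at line 7 remove [fxuy,fcwgy,ralp] add [tpzza,ovu,sds] -> 14 lines: hrm pym vsux nhq tirsk exgxf lwyvz mhqqa tpzza ovu sds pyd vhuw isdju
Hunk 4: at line 6 remove [mhqqa,tpzza,ovu] add [ptjeo] -> 12 lines: hrm pym vsux nhq tirsk exgxf lwyvz ptjeo sds pyd vhuw isdju
Hunk 5: at line 5 remove [exgxf,lwyvz,ptjeo] add [gtfx] -> 10 lines: hrm pym vsux nhq tirsk gtfx sds pyd vhuw isdju
Hunk 6: at line 2 remove [vsux] add [lgcff] -> 10 lines: hrm pym lgcff nhq tirsk gtfx sds pyd vhuw isdju
Hunk 7: at line 2 remove [lgcff] add [rrdi,ivi] -> 11 lines: hrm pym rrdi ivi nhq tirsk gtfx sds pyd vhuw isdju
Final line 7: gtfx

Answer: gtfx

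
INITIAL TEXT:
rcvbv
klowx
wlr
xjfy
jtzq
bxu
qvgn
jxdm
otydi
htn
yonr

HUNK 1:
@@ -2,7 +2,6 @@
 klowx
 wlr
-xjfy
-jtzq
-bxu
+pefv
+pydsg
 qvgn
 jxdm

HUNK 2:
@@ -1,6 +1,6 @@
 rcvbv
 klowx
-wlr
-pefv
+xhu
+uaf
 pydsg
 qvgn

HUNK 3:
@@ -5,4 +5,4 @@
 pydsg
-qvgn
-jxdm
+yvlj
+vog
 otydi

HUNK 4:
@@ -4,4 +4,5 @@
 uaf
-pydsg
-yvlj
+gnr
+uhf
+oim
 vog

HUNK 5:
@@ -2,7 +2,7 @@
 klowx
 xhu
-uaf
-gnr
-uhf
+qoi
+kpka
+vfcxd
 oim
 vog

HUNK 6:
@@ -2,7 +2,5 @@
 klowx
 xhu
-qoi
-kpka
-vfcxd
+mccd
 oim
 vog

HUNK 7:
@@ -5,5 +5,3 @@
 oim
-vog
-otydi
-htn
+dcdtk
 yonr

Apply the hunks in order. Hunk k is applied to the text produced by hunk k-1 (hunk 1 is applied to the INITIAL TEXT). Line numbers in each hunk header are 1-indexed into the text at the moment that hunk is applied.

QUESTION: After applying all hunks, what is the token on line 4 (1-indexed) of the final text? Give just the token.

Hunk 1: at line 2 remove [xjfy,jtzq,bxu] add [pefv,pydsg] -> 10 lines: rcvbv klowx wlr pefv pydsg qvgn jxdm otydi htn yonr
Hunk 2: at line 1 remove [wlr,pefv] add [xhu,uaf] -> 10 lines: rcvbv klowx xhu uaf pydsg qvgn jxdm otydi htn yonr
Hunk 3: at line 5 remove [qvgn,jxdm] add [yvlj,vog] -> 10 lines: rcvbv klowx xhu uaf pydsg yvlj vog otydi htn yonr
Hunk 4: at line 4 remove [pydsg,yvlj] add [gnr,uhf,oim] -> 11 lines: rcvbv klowx xhu uaf gnr uhf oim vog otydi htn yonr
Hunk 5: at line 2 remove [uaf,gnr,uhf] add [qoi,kpka,vfcxd] -> 11 lines: rcvbv klowx xhu qoi kpka vfcxd oim vog otydi htn yonr
Hunk 6: at line 2 remove [qoi,kpka,vfcxd] add [mccd] -> 9 lines: rcvbv klowx xhu mccd oim vog otydi htn yonr
Hunk 7: at line 5 remove [vog,otydi,htn] add [dcdtk] -> 7 lines: rcvbv klowx xhu mccd oim dcdtk yonr
Final line 4: mccd

Answer: mccd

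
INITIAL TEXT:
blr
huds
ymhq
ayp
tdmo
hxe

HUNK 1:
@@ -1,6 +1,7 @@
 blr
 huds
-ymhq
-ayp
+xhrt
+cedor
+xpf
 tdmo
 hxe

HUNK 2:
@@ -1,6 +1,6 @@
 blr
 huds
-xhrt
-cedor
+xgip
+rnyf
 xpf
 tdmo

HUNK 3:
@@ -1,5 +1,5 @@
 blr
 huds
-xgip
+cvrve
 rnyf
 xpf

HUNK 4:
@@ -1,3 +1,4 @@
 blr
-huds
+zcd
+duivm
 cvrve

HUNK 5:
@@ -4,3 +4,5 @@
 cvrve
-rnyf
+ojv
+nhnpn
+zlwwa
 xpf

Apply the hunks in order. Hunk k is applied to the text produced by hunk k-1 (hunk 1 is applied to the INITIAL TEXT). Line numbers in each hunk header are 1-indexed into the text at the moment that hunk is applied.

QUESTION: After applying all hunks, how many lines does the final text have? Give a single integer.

Hunk 1: at line 1 remove [ymhq,ayp] add [xhrt,cedor,xpf] -> 7 lines: blr huds xhrt cedor xpf tdmo hxe
Hunk 2: at line 1 remove [xhrt,cedor] add [xgip,rnyf] -> 7 lines: blr huds xgip rnyf xpf tdmo hxe
Hunk 3: at line 1 remove [xgip] add [cvrve] -> 7 lines: blr huds cvrve rnyf xpf tdmo hxe
Hunk 4: at line 1 remove [huds] add [zcd,duivm] -> 8 lines: blr zcd duivm cvrve rnyf xpf tdmo hxe
Hunk 5: at line 4 remove [rnyf] add [ojv,nhnpn,zlwwa] -> 10 lines: blr zcd duivm cvrve ojv nhnpn zlwwa xpf tdmo hxe
Final line count: 10

Answer: 10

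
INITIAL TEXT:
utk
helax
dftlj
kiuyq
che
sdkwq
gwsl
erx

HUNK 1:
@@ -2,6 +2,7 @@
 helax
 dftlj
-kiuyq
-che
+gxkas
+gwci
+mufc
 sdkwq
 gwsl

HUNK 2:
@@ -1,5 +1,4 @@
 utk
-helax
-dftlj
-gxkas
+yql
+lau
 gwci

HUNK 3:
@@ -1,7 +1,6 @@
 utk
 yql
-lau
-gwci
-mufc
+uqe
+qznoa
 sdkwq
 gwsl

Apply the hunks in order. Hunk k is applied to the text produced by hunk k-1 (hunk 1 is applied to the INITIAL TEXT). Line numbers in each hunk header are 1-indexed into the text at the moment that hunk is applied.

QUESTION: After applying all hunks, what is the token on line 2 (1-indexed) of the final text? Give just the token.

Hunk 1: at line 2 remove [kiuyq,che] add [gxkas,gwci,mufc] -> 9 lines: utk helax dftlj gxkas gwci mufc sdkwq gwsl erx
Hunk 2: at line 1 remove [helax,dftlj,gxkas] add [yql,lau] -> 8 lines: utk yql lau gwci mufc sdkwq gwsl erx
Hunk 3: at line 1 remove [lau,gwci,mufc] add [uqe,qznoa] -> 7 lines: utk yql uqe qznoa sdkwq gwsl erx
Final line 2: yql

Answer: yql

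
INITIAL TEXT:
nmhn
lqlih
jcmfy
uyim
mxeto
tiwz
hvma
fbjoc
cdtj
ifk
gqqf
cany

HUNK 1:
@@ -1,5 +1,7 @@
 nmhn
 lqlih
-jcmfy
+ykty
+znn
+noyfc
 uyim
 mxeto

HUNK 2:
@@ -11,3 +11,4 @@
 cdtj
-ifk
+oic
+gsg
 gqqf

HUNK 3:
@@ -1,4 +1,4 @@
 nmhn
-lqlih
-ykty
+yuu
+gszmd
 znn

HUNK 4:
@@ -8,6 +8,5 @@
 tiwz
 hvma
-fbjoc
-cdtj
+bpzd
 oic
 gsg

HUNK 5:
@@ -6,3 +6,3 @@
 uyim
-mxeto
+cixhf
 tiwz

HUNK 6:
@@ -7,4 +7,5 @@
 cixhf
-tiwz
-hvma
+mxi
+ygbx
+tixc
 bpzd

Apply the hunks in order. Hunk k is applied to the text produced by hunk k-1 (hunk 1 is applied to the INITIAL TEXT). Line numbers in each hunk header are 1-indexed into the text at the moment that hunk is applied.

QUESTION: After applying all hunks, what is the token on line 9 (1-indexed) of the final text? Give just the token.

Hunk 1: at line 1 remove [jcmfy] add [ykty,znn,noyfc] -> 14 lines: nmhn lqlih ykty znn noyfc uyim mxeto tiwz hvma fbjoc cdtj ifk gqqf cany
Hunk 2: at line 11 remove [ifk] add [oic,gsg] -> 15 lines: nmhn lqlih ykty znn noyfc uyim mxeto tiwz hvma fbjoc cdtj oic gsg gqqf cany
Hunk 3: at line 1 remove [lqlih,ykty] add [yuu,gszmd] -> 15 lines: nmhn yuu gszmd znn noyfc uyim mxeto tiwz hvma fbjoc cdtj oic gsg gqqf cany
Hunk 4: at line 8 remove [fbjoc,cdtj] add [bpzd] -> 14 lines: nmhn yuu gszmd znn noyfc uyim mxeto tiwz hvma bpzd oic gsg gqqf cany
Hunk 5: at line 6 remove [mxeto] add [cixhf] -> 14 lines: nmhn yuu gszmd znn noyfc uyim cixhf tiwz hvma bpzd oic gsg gqqf cany
Hunk 6: at line 7 remove [tiwz,hvma] add [mxi,ygbx,tixc] -> 15 lines: nmhn yuu gszmd znn noyfc uyim cixhf mxi ygbx tixc bpzd oic gsg gqqf cany
Final line 9: ygbx

Answer: ygbx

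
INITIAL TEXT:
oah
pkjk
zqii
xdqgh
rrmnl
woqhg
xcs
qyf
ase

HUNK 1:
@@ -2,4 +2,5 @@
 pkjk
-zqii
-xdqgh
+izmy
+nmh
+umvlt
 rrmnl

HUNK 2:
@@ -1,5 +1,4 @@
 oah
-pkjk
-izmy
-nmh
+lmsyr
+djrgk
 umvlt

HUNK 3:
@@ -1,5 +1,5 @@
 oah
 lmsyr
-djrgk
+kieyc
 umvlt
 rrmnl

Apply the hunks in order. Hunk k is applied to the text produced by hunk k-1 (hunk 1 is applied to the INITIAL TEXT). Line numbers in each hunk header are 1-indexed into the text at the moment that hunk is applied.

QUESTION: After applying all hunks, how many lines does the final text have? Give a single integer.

Hunk 1: at line 2 remove [zqii,xdqgh] add [izmy,nmh,umvlt] -> 10 lines: oah pkjk izmy nmh umvlt rrmnl woqhg xcs qyf ase
Hunk 2: at line 1 remove [pkjk,izmy,nmh] add [lmsyr,djrgk] -> 9 lines: oah lmsyr djrgk umvlt rrmnl woqhg xcs qyf ase
Hunk 3: at line 1 remove [djrgk] add [kieyc] -> 9 lines: oah lmsyr kieyc umvlt rrmnl woqhg xcs qyf ase
Final line count: 9

Answer: 9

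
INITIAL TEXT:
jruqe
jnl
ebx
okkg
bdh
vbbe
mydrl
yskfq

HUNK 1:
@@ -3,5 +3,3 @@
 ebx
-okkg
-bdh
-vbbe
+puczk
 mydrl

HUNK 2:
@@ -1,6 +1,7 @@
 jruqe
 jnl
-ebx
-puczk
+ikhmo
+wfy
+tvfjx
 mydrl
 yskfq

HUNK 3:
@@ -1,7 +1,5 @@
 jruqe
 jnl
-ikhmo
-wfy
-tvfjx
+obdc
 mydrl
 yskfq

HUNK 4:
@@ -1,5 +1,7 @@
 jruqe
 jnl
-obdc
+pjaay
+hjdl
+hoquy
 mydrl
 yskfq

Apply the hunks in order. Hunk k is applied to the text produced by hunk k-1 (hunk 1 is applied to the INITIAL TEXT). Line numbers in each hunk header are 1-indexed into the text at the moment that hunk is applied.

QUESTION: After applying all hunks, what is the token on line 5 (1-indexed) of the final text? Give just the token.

Answer: hoquy

Derivation:
Hunk 1: at line 3 remove [okkg,bdh,vbbe] add [puczk] -> 6 lines: jruqe jnl ebx puczk mydrl yskfq
Hunk 2: at line 1 remove [ebx,puczk] add [ikhmo,wfy,tvfjx] -> 7 lines: jruqe jnl ikhmo wfy tvfjx mydrl yskfq
Hunk 3: at line 1 remove [ikhmo,wfy,tvfjx] add [obdc] -> 5 lines: jruqe jnl obdc mydrl yskfq
Hunk 4: at line 1 remove [obdc] add [pjaay,hjdl,hoquy] -> 7 lines: jruqe jnl pjaay hjdl hoquy mydrl yskfq
Final line 5: hoquy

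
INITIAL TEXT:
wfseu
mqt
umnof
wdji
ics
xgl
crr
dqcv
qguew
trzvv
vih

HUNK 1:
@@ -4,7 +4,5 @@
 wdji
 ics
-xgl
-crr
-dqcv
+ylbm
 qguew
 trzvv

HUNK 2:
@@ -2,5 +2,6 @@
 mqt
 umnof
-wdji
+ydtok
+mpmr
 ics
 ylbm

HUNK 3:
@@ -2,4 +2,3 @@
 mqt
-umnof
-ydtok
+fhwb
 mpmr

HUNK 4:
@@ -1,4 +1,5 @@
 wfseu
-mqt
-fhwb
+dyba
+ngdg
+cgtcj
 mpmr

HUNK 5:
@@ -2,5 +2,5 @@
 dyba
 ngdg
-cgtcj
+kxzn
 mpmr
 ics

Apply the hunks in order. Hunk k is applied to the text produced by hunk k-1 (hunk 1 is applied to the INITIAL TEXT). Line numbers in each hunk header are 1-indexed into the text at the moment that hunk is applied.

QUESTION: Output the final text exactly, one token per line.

Answer: wfseu
dyba
ngdg
kxzn
mpmr
ics
ylbm
qguew
trzvv
vih

Derivation:
Hunk 1: at line 4 remove [xgl,crr,dqcv] add [ylbm] -> 9 lines: wfseu mqt umnof wdji ics ylbm qguew trzvv vih
Hunk 2: at line 2 remove [wdji] add [ydtok,mpmr] -> 10 lines: wfseu mqt umnof ydtok mpmr ics ylbm qguew trzvv vih
Hunk 3: at line 2 remove [umnof,ydtok] add [fhwb] -> 9 lines: wfseu mqt fhwb mpmr ics ylbm qguew trzvv vih
Hunk 4: at line 1 remove [mqt,fhwb] add [dyba,ngdg,cgtcj] -> 10 lines: wfseu dyba ngdg cgtcj mpmr ics ylbm qguew trzvv vih
Hunk 5: at line 2 remove [cgtcj] add [kxzn] -> 10 lines: wfseu dyba ngdg kxzn mpmr ics ylbm qguew trzvv vih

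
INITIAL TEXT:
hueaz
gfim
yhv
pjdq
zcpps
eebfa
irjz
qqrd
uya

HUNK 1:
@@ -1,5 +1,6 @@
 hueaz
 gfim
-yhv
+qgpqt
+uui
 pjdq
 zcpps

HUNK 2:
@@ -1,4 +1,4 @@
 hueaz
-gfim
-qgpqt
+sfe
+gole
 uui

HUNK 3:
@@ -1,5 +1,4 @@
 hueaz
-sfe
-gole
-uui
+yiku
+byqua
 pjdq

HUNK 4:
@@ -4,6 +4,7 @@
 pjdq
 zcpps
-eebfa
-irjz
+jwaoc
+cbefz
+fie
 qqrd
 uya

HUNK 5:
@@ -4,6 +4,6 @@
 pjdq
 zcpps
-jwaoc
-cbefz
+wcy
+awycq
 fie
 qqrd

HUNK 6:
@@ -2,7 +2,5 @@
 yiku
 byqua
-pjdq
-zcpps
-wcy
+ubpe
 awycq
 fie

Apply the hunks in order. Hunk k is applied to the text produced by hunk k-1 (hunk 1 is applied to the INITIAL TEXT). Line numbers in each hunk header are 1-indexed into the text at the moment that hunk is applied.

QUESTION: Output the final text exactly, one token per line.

Answer: hueaz
yiku
byqua
ubpe
awycq
fie
qqrd
uya

Derivation:
Hunk 1: at line 1 remove [yhv] add [qgpqt,uui] -> 10 lines: hueaz gfim qgpqt uui pjdq zcpps eebfa irjz qqrd uya
Hunk 2: at line 1 remove [gfim,qgpqt] add [sfe,gole] -> 10 lines: hueaz sfe gole uui pjdq zcpps eebfa irjz qqrd uya
Hunk 3: at line 1 remove [sfe,gole,uui] add [yiku,byqua] -> 9 lines: hueaz yiku byqua pjdq zcpps eebfa irjz qqrd uya
Hunk 4: at line 4 remove [eebfa,irjz] add [jwaoc,cbefz,fie] -> 10 lines: hueaz yiku byqua pjdq zcpps jwaoc cbefz fie qqrd uya
Hunk 5: at line 4 remove [jwaoc,cbefz] add [wcy,awycq] -> 10 lines: hueaz yiku byqua pjdq zcpps wcy awycq fie qqrd uya
Hunk 6: at line 2 remove [pjdq,zcpps,wcy] add [ubpe] -> 8 lines: hueaz yiku byqua ubpe awycq fie qqrd uya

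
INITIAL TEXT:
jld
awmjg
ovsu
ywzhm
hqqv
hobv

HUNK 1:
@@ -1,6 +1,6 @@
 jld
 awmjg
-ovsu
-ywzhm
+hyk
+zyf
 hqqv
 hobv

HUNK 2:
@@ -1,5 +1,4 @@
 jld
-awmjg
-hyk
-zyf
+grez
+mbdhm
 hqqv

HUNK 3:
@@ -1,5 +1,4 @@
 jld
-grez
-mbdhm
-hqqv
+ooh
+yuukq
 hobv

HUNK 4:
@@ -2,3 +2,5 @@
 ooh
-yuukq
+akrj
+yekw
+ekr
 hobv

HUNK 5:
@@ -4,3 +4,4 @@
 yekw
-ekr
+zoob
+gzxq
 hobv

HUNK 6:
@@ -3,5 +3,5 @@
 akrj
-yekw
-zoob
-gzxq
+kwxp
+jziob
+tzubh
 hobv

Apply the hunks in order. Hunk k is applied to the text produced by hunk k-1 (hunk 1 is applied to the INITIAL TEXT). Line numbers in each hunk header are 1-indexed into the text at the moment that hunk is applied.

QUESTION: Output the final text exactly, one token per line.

Answer: jld
ooh
akrj
kwxp
jziob
tzubh
hobv

Derivation:
Hunk 1: at line 1 remove [ovsu,ywzhm] add [hyk,zyf] -> 6 lines: jld awmjg hyk zyf hqqv hobv
Hunk 2: at line 1 remove [awmjg,hyk,zyf] add [grez,mbdhm] -> 5 lines: jld grez mbdhm hqqv hobv
Hunk 3: at line 1 remove [grez,mbdhm,hqqv] add [ooh,yuukq] -> 4 lines: jld ooh yuukq hobv
Hunk 4: at line 2 remove [yuukq] add [akrj,yekw,ekr] -> 6 lines: jld ooh akrj yekw ekr hobv
Hunk 5: at line 4 remove [ekr] add [zoob,gzxq] -> 7 lines: jld ooh akrj yekw zoob gzxq hobv
Hunk 6: at line 3 remove [yekw,zoob,gzxq] add [kwxp,jziob,tzubh] -> 7 lines: jld ooh akrj kwxp jziob tzubh hobv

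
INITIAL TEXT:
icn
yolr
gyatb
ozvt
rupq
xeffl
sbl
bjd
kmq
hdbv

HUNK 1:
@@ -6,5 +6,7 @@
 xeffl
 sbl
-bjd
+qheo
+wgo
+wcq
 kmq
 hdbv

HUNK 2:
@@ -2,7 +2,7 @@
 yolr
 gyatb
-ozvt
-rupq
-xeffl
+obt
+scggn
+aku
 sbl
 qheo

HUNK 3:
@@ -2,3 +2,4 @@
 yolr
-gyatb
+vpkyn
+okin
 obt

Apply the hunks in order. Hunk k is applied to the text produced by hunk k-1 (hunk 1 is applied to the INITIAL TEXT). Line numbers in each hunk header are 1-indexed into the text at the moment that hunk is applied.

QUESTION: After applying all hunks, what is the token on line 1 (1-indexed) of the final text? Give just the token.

Answer: icn

Derivation:
Hunk 1: at line 6 remove [bjd] add [qheo,wgo,wcq] -> 12 lines: icn yolr gyatb ozvt rupq xeffl sbl qheo wgo wcq kmq hdbv
Hunk 2: at line 2 remove [ozvt,rupq,xeffl] add [obt,scggn,aku] -> 12 lines: icn yolr gyatb obt scggn aku sbl qheo wgo wcq kmq hdbv
Hunk 3: at line 2 remove [gyatb] add [vpkyn,okin] -> 13 lines: icn yolr vpkyn okin obt scggn aku sbl qheo wgo wcq kmq hdbv
Final line 1: icn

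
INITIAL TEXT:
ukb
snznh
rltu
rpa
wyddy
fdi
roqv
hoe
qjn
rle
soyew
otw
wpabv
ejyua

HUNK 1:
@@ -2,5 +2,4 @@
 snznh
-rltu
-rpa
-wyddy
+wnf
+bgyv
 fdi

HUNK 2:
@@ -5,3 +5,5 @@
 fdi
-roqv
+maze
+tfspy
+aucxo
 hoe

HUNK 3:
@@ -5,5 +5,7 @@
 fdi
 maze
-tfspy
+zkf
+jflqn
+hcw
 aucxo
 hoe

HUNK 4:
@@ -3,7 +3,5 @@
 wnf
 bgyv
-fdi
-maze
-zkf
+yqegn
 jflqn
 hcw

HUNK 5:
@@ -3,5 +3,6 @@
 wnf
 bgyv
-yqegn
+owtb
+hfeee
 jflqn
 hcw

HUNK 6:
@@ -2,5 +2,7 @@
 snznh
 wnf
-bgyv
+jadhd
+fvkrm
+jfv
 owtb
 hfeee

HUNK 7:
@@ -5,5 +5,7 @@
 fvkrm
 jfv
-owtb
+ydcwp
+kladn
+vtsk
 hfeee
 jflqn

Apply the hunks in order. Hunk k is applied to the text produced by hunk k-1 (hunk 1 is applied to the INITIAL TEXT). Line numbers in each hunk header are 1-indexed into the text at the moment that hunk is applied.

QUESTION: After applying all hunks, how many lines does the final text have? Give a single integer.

Answer: 20

Derivation:
Hunk 1: at line 2 remove [rltu,rpa,wyddy] add [wnf,bgyv] -> 13 lines: ukb snznh wnf bgyv fdi roqv hoe qjn rle soyew otw wpabv ejyua
Hunk 2: at line 5 remove [roqv] add [maze,tfspy,aucxo] -> 15 lines: ukb snznh wnf bgyv fdi maze tfspy aucxo hoe qjn rle soyew otw wpabv ejyua
Hunk 3: at line 5 remove [tfspy] add [zkf,jflqn,hcw] -> 17 lines: ukb snznh wnf bgyv fdi maze zkf jflqn hcw aucxo hoe qjn rle soyew otw wpabv ejyua
Hunk 4: at line 3 remove [fdi,maze,zkf] add [yqegn] -> 15 lines: ukb snznh wnf bgyv yqegn jflqn hcw aucxo hoe qjn rle soyew otw wpabv ejyua
Hunk 5: at line 3 remove [yqegn] add [owtb,hfeee] -> 16 lines: ukb snznh wnf bgyv owtb hfeee jflqn hcw aucxo hoe qjn rle soyew otw wpabv ejyua
Hunk 6: at line 2 remove [bgyv] add [jadhd,fvkrm,jfv] -> 18 lines: ukb snznh wnf jadhd fvkrm jfv owtb hfeee jflqn hcw aucxo hoe qjn rle soyew otw wpabv ejyua
Hunk 7: at line 5 remove [owtb] add [ydcwp,kladn,vtsk] -> 20 lines: ukb snznh wnf jadhd fvkrm jfv ydcwp kladn vtsk hfeee jflqn hcw aucxo hoe qjn rle soyew otw wpabv ejyua
Final line count: 20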